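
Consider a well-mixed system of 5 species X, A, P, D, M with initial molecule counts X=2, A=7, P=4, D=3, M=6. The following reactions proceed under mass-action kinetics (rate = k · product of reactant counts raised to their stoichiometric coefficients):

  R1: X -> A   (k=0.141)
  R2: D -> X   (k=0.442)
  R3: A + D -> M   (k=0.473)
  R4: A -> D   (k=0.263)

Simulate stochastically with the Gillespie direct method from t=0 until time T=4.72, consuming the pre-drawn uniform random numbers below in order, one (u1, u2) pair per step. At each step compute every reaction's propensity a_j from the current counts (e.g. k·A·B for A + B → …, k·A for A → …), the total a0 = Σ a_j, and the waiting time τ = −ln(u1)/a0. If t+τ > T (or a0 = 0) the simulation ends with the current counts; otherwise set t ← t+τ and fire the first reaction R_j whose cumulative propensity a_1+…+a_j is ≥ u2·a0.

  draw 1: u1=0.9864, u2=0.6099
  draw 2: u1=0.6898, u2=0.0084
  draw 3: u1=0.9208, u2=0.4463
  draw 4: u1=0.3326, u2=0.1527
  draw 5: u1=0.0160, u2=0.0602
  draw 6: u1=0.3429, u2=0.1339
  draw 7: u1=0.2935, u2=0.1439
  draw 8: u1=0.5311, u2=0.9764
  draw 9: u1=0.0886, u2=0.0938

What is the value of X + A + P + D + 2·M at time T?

Check how each reaction changes W = X + A + P + D + 2·M (weight of products minus weight of reactants):
R1: X -> A: (1·1) − (1·1) = 1 − 1 = 0
R2: D -> X: (1·1) − (1·1) = 1 − 1 = 0
R3: A + D -> M: (2·1) − (1·1 + 1·1) = 2 − 2 = 0
R4: A -> D: (1·1) − (1·1) = 1 − 1 = 0
Every reaction leaves W unchanged, so W is conserved and no simulation is needed: W(T) = W(0) = 2 + 7 + 4 + 3 + 2·6 = 28

Value at T = 28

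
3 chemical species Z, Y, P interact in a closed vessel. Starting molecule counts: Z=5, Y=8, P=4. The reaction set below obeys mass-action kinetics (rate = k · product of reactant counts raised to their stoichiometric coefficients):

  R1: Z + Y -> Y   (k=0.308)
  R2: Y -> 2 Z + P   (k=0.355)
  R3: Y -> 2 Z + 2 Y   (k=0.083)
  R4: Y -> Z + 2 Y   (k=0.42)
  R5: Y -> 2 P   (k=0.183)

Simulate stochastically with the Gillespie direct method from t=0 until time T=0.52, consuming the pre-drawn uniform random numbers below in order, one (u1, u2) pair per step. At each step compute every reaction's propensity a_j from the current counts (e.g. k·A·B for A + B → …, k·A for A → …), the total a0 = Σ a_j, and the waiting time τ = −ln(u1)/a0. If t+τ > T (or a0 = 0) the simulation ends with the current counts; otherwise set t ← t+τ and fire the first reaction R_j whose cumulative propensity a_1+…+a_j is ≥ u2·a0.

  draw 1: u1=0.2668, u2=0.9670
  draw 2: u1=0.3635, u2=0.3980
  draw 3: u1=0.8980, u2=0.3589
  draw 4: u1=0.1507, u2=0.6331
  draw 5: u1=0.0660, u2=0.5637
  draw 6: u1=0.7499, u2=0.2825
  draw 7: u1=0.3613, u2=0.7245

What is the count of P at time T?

t=0.000: Z=5 Y=8 P=4
Draw 1: a1=12.320, a2=2.840, a3=0.664, a4=3.360, a5=1.464, a0=20.648; τ=−ln(0.2668)/20.648=0.064 → t=0.064; u2·a0=0.9670·20.648=19.967; a1+…+a4=19.184 < 19.967 ≤ a1+…+a5=20.648 → R5 fires; Z=5 Y=7 P=6
Draw 2: a1=10.780, a2=2.485, a3=0.581, a4=2.940, a5=1.281, a0=18.067; τ=−ln(0.3635)/18.067=0.056 → t=0.120; u2·a0=0.3980·18.067=7.191 ≤ a1=10.780 → R1 fires; Z=4 Y=7 P=6
Draw 3: a1=8.624, a2=2.485, a3=0.581, a4=2.940, a5=1.281, a0=15.911; τ=−ln(0.8980)/15.911=0.007 → t=0.127; u2·a0=0.3589·15.911=5.710 ≤ a1=8.624 → R1 fires; Z=3 Y=7 P=6
Draw 4: a1=6.468, a2=2.485, a3=0.581, a4=2.940, a5=1.281, a0=13.755; τ=−ln(0.1507)/13.755=0.138 → t=0.264; u2·a0=0.6331·13.755=8.708; a1=6.468 < 8.708 ≤ a1+a2=8.953 → R2 fires; Z=5 Y=6 P=7
Draw 5: a1=9.240, a2=2.130, a3=0.498, a4=2.520, a5=1.098, a0=15.486; τ=−ln(0.0660)/15.486=0.176 → t=0.440; u2·a0=0.5637·15.486=8.729 ≤ a1=9.240 → R1 fires; Z=4 Y=6 P=7
Draw 6: a1=7.392, a2=2.130, a3=0.498, a4=2.520, a5=1.098, a0=13.638; τ=−ln(0.7499)/13.638=0.021 → t=0.461; u2·a0=0.2825·13.638=3.853 ≤ a1=7.392 → R1 fires; Z=3 Y=6 P=7
Draw 7: a1=5.544, a2=2.130, a3=0.498, a4=2.520, a5=1.098, a0=11.790; τ=−ln(0.3613)/11.790=0.086 → t=0.547 > T=0.52: stop.
Read off P at T=0.52: 7

P at T = 7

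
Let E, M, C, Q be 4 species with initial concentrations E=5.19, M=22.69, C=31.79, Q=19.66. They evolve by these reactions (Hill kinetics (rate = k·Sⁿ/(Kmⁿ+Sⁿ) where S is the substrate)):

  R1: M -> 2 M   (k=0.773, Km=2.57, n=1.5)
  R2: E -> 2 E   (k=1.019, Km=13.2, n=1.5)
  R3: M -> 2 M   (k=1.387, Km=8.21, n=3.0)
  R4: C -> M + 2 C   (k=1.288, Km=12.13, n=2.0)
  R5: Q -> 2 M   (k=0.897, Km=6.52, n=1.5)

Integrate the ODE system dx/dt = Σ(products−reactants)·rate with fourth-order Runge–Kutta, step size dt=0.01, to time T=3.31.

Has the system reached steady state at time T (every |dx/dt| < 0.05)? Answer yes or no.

RK4 with dt=0.01: 331 steps to T=3.31. Trajectory (selected grid times):
t=0.00: E=5.19 M=22.69 C=31.79 Q=19.66
t=0.37: E=5.27 M=24.43 C=32.21 Q=19.38
t=0.74: E=5.34 M=26.18 C=32.62 Q=19.10
t=1.10: E=5.42 M=27.88 C=33.03 Q=18.84
t=1.47: E=5.50 M=29.63 C=33.45 Q=18.56
t=1.84: E=5.58 M=31.38 C=33.88 Q=18.29
t=2.21: E=5.66 M=33.14 C=34.30 Q=18.01
t=2.57: E=5.74 M=34.84 C=34.71 Q=17.75
t=2.94: E=5.82 M=36.60 C=35.14 Q=17.48
t=3.31: E=5.91 M=38.35 C=35.56 Q=17.21
Rates at T: R1=0.7598, R2=0.2350, R3=1.3735, R4=1.1538, R5=0.7274
dx/dt at T (Σ net stoichiometry × rate): E=+0.2350, M=+4.7418, C=+1.1538, Q=-0.7274
Largest |dx/dt| is |+4.7418| (M) ≥ 0.05 → not steady.

Steady state at T: no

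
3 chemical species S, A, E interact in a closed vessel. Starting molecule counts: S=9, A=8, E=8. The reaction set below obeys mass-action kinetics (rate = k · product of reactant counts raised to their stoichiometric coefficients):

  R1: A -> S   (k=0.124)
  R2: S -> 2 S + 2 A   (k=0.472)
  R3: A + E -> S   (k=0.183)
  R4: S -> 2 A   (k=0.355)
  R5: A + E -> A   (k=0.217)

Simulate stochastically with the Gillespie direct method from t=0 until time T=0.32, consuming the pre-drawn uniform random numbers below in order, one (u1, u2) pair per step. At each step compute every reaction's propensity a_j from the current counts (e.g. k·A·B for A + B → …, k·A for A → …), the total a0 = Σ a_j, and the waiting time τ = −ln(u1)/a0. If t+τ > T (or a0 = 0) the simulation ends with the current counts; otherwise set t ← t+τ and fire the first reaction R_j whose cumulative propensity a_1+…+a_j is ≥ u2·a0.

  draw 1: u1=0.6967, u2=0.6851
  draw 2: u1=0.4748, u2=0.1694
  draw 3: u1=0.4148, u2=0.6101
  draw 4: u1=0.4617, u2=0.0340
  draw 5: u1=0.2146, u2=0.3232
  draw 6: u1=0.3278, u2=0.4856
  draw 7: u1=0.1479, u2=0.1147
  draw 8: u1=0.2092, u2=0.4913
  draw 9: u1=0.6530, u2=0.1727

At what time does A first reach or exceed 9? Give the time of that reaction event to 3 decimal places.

Threshold first reached at t = 0.035

t=0.000: S=9 A=8 E=8
Draw 1: a1=0.992, a2=4.248, a3=11.712, a4=3.195, a5=13.888, a0=34.035; τ=−ln(0.6967)/34.035=0.011 → t=0.011; u2·a0=0.6851·34.035=23.317; a1+…+a4=20.147 < 23.317 ≤ a1+…+a5=34.035 → R5 fires; S=9 A=8 E=7
Draw 2: a1=0.992, a2=4.248, a3=10.248, a4=3.195, a5=12.152, a0=30.835; τ=−ln(0.4748)/30.835=0.024 → t=0.035; u2·a0=0.1694·30.835=5.223; a1=0.992 < 5.223 ≤ a1+a2=5.240 → R2 fires; S=10 A=10 E=7
Draw 3: a1=1.240, a2=4.720, a3=12.810, a4=3.550, a5=15.190, a0=37.510; τ=−ln(0.4148)/37.510=0.023 → t=0.058; u2·a0=0.6101·37.510=22.885; a1+…+a4=22.320 < 22.885 ≤ a1+…+a5=37.510 → R5 fires; S=10 A=10 E=6
Draw 4: a1=1.240, a2=4.720, a3=10.980, a4=3.550, a5=13.020, a0=33.510; τ=−ln(0.4617)/33.510=0.023 → t=0.081; u2·a0=0.0340·33.510=1.139 ≤ a1=1.240 → R1 fires; S=11 A=9 E=6
Draw 5: a1=1.116, a2=5.192, a3=9.882, a4=3.905, a5=11.718, a0=31.813; τ=−ln(0.2146)/31.813=0.048 → t=0.130; u2·a0=0.3232·31.813=10.282; a1+a2=6.308 < 10.282 ≤ a1+…+a3=16.190 → R3 fires; S=12 A=8 E=5
Draw 6: a1=0.992, a2=5.664, a3=7.320, a4=4.260, a5=8.680, a0=26.916; τ=−ln(0.3278)/26.916=0.041 → t=0.171; u2·a0=0.4856·26.916=13.070; a1+a2=6.656 < 13.070 ≤ a1+…+a3=13.976 → R3 fires; S=13 A=7 E=4
Draw 7: a1=0.868, a2=6.136, a3=5.124, a4=4.615, a5=6.076, a0=22.819; τ=−ln(0.1479)/22.819=0.084 → t=0.255; u2·a0=0.1147·22.819=2.617; a1=0.868 < 2.617 ≤ a1+a2=7.004 → R2 fires; S=14 A=9 E=4
Draw 8: a1=1.116, a2=6.608, a3=6.588, a4=4.970, a5=7.812, a0=27.094; τ=−ln(0.2092)/27.094=0.058 → t=0.313; u2·a0=0.4913·27.094=13.311; a1+a2=7.724 < 13.311 ≤ a1+…+a3=14.312 → R3 fires; S=15 A=8 E=3
Draw 9: a1=0.992, a2=7.080, a3=4.392, a4=5.325, a5=5.208, a0=22.997; τ=−ln(0.6530)/22.997=0.019 → t=0.331 > T=0.32: stop.
A first becomes ≥ 9 when it reaches 10 at the event at t=0.035.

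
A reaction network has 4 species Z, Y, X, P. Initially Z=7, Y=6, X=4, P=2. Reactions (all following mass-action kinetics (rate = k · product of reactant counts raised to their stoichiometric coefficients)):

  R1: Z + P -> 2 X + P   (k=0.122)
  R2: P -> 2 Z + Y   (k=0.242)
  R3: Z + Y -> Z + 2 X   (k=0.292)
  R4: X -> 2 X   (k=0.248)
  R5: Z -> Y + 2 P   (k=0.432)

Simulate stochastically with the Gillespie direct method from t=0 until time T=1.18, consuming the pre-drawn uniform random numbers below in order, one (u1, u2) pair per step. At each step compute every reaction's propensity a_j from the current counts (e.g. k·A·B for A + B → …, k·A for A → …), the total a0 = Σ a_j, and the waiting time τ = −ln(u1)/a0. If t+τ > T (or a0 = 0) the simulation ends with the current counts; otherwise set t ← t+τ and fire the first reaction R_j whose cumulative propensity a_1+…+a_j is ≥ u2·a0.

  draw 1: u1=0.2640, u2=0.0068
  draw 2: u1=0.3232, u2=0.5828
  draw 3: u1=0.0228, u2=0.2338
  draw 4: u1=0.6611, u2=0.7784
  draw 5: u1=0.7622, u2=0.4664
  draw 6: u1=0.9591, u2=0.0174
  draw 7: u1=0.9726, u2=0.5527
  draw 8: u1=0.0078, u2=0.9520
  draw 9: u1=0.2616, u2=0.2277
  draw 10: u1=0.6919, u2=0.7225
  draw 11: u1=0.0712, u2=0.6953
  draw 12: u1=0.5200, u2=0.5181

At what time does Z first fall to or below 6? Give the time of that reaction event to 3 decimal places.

Threshold first reached at t = 0.072

t=0.000: Z=7 Y=6 X=4 P=2
Draw 1: a1=1.708, a2=0.484, a3=12.264, a4=0.992, a5=3.024, a0=18.472; τ=−ln(0.2640)/18.472=0.072 → t=0.072; u2·a0=0.0068·18.472=0.126 ≤ a1=1.708 → R1 fires; Z=6 Y=6 X=6 P=2
Draw 2: a1=1.464, a2=0.484, a3=10.512, a4=1.488, a5=2.592, a0=16.540; τ=−ln(0.3232)/16.540=0.068 → t=0.140; u2·a0=0.5828·16.540=9.640; a1+a2=1.948 < 9.640 ≤ a1+…+a3=12.460 → R3 fires; Z=6 Y=5 X=8 P=2
Draw 3: a1=1.464, a2=0.484, a3=8.760, a4=1.984, a5=2.592, a0=15.284; τ=−ln(0.0228)/15.284=0.247 → t=0.388; u2·a0=0.2338·15.284=3.573; a1+a2=1.948 < 3.573 ≤ a1+…+a3=10.708 → R3 fires; Z=6 Y=4 X=10 P=2
Draw 4: a1=1.464, a2=0.484, a3=7.008, a4=2.480, a5=2.592, a0=14.028; τ=−ln(0.6611)/14.028=0.030 → t=0.417; u2·a0=0.7784·14.028=10.919; a1+…+a3=8.956 < 10.919 ≤ a1+…+a4=11.436 → R4 fires; Z=6 Y=4 X=11 P=2
Draw 5: a1=1.464, a2=0.484, a3=7.008, a4=2.728, a5=2.592, a0=14.276; τ=−ln(0.7622)/14.276=0.019 → t=0.436; u2·a0=0.4664·14.276=6.658; a1+a2=1.948 < 6.658 ≤ a1+…+a3=8.956 → R3 fires; Z=6 Y=3 X=13 P=2
Draw 6: a1=1.464, a2=0.484, a3=5.256, a4=3.224, a5=2.592, a0=13.020; τ=−ln(0.9591)/13.020=0.003 → t=0.439; u2·a0=0.0174·13.020=0.227 ≤ a1=1.464 → R1 fires; Z=5 Y=3 X=15 P=2
Draw 7: a1=1.220, a2=0.484, a3=4.380, a4=3.720, a5=2.160, a0=11.964; τ=−ln(0.9726)/11.964=0.002 → t=0.442; u2·a0=0.5527·11.964=6.613; a1+…+a3=6.084 < 6.613 ≤ a1+…+a4=9.804 → R4 fires; Z=5 Y=3 X=16 P=2
Draw 8: a1=1.220, a2=0.484, a3=4.380, a4=3.968, a5=2.160, a0=12.212; τ=−ln(0.0078)/12.212=0.397 → t=0.839; u2·a0=0.9520·12.212=11.626; a1+…+a4=10.052 < 11.626 ≤ a1+…+a5=12.212 → R5 fires; Z=4 Y=4 X=16 P=4
Draw 9: a1=1.952, a2=0.968, a3=4.672, a4=3.968, a5=1.728, a0=13.288; τ=−ln(0.2616)/13.288=0.101 → t=0.940; u2·a0=0.2277·13.288=3.026; a1+a2=2.920 < 3.026 ≤ a1+…+a3=7.592 → R3 fires; Z=4 Y=3 X=18 P=4
Draw 10: a1=1.952, a2=0.968, a3=3.504, a4=4.464, a5=1.728, a0=12.616; τ=−ln(0.6919)/12.616=0.029 → t=0.969; u2·a0=0.7225·12.616=9.115; a1+…+a3=6.424 < 9.115 ≤ a1+…+a4=10.888 → R4 fires; Z=4 Y=3 X=19 P=4
Draw 11: a1=1.952, a2=0.968, a3=3.504, a4=4.712, a5=1.728, a0=12.864; τ=−ln(0.0712)/12.864=0.205 → t=1.175; u2·a0=0.6953·12.864=8.944; a1+…+a3=6.424 < 8.944 ≤ a1+…+a4=11.136 → R4 fires; Z=4 Y=3 X=20 P=4
Draw 12: a1=1.952, a2=0.968, a3=3.504, a4=4.960, a5=1.728, a0=13.112; τ=−ln(0.5200)/13.112=0.050 → t=1.225 > T=1.18: stop.
Z first becomes ≤ 6 when it reaches 6 at the event at t=0.072.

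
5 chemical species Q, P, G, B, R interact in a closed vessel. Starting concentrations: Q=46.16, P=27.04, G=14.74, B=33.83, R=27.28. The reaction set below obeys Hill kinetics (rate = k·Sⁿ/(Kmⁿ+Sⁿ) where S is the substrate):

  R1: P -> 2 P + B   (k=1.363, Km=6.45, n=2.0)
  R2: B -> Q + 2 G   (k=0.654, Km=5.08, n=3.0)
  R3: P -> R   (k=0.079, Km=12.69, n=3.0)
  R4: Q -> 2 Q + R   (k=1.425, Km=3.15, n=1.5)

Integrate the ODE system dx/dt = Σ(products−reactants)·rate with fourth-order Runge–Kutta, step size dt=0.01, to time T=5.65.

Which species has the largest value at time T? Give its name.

RK4 with dt=0.01: 565 steps to T=5.65. Trajectory (selected grid times):
t=0.00: Q=46.16 P=27.04 G=14.74 B=33.83 R=27.28
t=0.63: Q=47.45 P=27.81 G=15.56 B=34.23 R=28.21
t=1.26: Q=48.75 P=28.58 G=16.38 B=34.64 R=29.14
t=1.88: Q=50.02 P=29.34 G=17.19 B=35.04 R=30.05
t=2.51: Q=51.32 P=30.11 G=18.01 B=35.45 R=30.98
t=3.14: Q=52.61 P=30.89 G=18.83 B=35.86 R=31.91
t=3.77: Q=53.91 P=31.67 G=19.66 B=36.27 R=32.84
t=4.39: Q=55.18 P=32.43 G=20.46 B=36.68 R=33.76
t=5.02: Q=56.48 P=33.21 G=21.29 B=37.10 R=34.69
t=5.65: Q=57.78 P=33.99 G=22.11 B=37.51 R=35.63
At T=5.65: Q=57.78 P=33.99 G=22.11 B=37.51 R=35.63; the largest is Q.

Dominant species at T: Q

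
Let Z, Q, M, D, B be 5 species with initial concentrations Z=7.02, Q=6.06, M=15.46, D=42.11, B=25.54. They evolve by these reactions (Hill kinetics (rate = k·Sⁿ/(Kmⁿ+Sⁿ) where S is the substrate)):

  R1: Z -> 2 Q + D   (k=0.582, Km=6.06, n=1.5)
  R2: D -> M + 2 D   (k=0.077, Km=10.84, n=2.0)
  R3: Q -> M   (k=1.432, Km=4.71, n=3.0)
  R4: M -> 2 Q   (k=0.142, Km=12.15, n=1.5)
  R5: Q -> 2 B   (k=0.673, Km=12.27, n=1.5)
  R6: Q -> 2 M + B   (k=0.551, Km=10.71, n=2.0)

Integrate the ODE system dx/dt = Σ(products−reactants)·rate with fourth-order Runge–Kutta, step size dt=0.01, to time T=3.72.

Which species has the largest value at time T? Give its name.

RK4 with dt=0.01: 372 steps to T=3.72. Trajectory (selected grid times):
t=0.00: Z=7.02 Q=6.06 M=15.46 D=42.11 B=25.54
t=0.41: Z=6.89 Q=5.88 M=15.96 D=42.27 B=25.73
t=0.83: Z=6.76 Q=5.70 M=16.45 D=42.43 B=25.92
t=1.24: Z=6.63 Q=5.55 M=16.91 D=42.59 B=26.10
t=1.65: Z=6.50 Q=5.40 M=17.35 D=42.75 B=26.28
t=2.07: Z=6.37 Q=5.27 M=17.79 D=42.91 B=26.45
t=2.48: Z=6.25 Q=5.15 M=18.21 D=43.06 B=26.61
t=2.89: Z=6.13 Q=5.04 M=18.61 D=43.21 B=26.77
t=3.31: Z=6.01 Q=4.94 M=19.01 D=43.36 B=26.93
t=3.72: Z=5.89 Q=4.85 M=19.39 D=43.51 B=27.08
At T=3.72: Z=5.89 Q=4.85 M=19.39 D=43.51 B=27.08; the largest is D.

Dominant species at T: D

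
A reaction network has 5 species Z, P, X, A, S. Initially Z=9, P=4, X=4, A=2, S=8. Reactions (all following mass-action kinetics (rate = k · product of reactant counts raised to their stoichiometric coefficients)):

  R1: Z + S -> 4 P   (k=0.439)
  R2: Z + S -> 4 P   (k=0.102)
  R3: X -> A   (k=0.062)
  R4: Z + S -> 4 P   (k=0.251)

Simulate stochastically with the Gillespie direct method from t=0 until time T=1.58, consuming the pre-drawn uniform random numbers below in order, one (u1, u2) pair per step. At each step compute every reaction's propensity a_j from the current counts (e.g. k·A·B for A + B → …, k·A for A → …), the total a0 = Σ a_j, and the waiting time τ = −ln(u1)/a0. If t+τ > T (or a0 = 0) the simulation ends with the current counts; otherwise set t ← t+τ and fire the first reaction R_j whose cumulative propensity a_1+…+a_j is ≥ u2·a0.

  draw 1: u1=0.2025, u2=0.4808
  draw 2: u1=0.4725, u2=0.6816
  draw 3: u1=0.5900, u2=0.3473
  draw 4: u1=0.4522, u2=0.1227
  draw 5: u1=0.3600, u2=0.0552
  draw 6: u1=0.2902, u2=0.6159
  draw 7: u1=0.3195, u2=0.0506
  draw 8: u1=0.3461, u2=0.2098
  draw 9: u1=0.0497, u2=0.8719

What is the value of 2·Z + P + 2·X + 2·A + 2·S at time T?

Check how each reaction changes W = 2·Z + P + 2·X + 2·A + 2·S (weight of products minus weight of reactants):
R1: Z + S -> 4 P: (1·4) − (2·1 + 2·1) = 4 − 4 = 0
R2: Z + S -> 4 P: (1·4) − (2·1 + 2·1) = 4 − 4 = 0
R3: X -> A: (2·1) − (2·1) = 2 − 2 = 0
R4: Z + S -> 4 P: (1·4) − (2·1 + 2·1) = 4 − 4 = 0
Every reaction leaves W unchanged, so W is conserved and no simulation is needed: W(T) = W(0) = 2·9 + 4 + 2·4 + 2·2 + 2·8 = 50

Value at T = 50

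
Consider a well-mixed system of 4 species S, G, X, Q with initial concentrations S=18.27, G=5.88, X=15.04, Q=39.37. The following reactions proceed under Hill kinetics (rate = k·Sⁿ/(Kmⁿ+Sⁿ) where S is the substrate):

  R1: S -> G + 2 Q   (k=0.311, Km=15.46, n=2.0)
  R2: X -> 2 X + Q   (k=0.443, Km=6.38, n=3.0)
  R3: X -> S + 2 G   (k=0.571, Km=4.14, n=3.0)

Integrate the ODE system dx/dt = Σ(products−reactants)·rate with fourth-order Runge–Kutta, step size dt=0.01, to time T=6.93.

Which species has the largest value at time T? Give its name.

Dominant species at T: Q

RK4 with dt=0.01: 693 steps to T=6.93. Trajectory (selected grid times):
t=0.00: S=18.27 G=5.88 X=15.04 Q=39.37
t=0.77: S=18.56 G=6.88 X=14.93 Q=39.97
t=1.54: S=18.85 G=7.88 X=14.81 Q=40.57
t=2.31: S=19.13 G=8.89 X=14.70 Q=41.17
t=3.08: S=19.42 G=9.89 X=14.58 Q=41.78
t=3.85: S=19.70 G=10.90 X=14.47 Q=42.39
t=4.62: S=19.98 G=11.91 X=14.35 Q=43.00
t=5.39: S=20.26 G=12.92 X=14.24 Q=43.61
t=6.16: S=20.54 G=13.93 X=14.12 Q=44.23
t=6.93: S=20.81 G=14.94 X=14.00 Q=44.85
At T=6.93: S=20.81 G=14.94 X=14.00 Q=44.85; the largest is Q.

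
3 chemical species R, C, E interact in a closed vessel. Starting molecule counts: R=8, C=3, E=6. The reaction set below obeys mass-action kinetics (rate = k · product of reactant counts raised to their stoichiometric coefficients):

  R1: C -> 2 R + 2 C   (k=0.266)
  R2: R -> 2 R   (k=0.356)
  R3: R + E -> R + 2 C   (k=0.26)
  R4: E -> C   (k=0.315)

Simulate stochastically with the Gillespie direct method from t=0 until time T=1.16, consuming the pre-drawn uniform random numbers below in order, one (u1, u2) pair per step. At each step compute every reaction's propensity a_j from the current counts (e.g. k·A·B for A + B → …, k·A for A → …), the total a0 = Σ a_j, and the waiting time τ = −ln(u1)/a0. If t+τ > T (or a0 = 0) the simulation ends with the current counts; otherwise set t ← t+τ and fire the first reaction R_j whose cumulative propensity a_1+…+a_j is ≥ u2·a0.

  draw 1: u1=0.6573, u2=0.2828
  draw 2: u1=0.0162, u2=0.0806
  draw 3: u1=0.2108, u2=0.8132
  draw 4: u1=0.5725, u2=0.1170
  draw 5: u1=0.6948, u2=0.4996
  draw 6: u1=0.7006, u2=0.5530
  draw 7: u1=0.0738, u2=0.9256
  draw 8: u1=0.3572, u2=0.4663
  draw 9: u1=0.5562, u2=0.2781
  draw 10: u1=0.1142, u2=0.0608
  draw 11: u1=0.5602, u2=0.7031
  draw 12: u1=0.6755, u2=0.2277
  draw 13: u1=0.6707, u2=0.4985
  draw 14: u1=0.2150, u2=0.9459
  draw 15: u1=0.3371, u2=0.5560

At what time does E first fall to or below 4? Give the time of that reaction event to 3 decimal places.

Threshold first reached at t = 0.357

t=0.000: R=8 C=3 E=6
Draw 1: a1=0.798, a2=2.848, a3=12.480, a4=1.890, a0=18.016; τ=−ln(0.6573)/18.016=0.023 → t=0.023; u2·a0=0.2828·18.016=5.095; a1+a2=3.646 < 5.095 ≤ a1+…+a3=16.126 → R3 fires; R=8 C=5 E=5
Draw 2: a1=1.330, a2=2.848, a3=10.400, a4=1.575, a0=16.153; τ=−ln(0.0162)/16.153=0.255 → t=0.279; u2·a0=0.0806·16.153=1.302 ≤ a1=1.330 → R1 fires; R=10 C=6 E=5
Draw 3: a1=1.596, a2=3.560, a3=13.000, a4=1.575, a0=19.731; τ=−ln(0.2108)/19.731=0.079 → t=0.357; u2·a0=0.8132·19.731=16.045; a1+a2=5.156 < 16.045 ≤ a1+…+a3=18.156 → R3 fires; R=10 C=8 E=4
Draw 4: a1=2.128, a2=3.560, a3=10.400, a4=1.260, a0=17.348; τ=−ln(0.5725)/17.348=0.032 → t=0.390; u2·a0=0.1170·17.348=2.030 ≤ a1=2.128 → R1 fires; R=12 C=9 E=4
Draw 5: a1=2.394, a2=4.272, a3=12.480, a4=1.260, a0=20.406; τ=−ln(0.6948)/20.406=0.018 → t=0.407; u2·a0=0.4996·20.406=10.195; a1+a2=6.666 < 10.195 ≤ a1+…+a3=19.146 → R3 fires; R=12 C=11 E=3
Draw 6: a1=2.926, a2=4.272, a3=9.360, a4=0.945, a0=17.503; τ=−ln(0.7006)/17.503=0.020 → t=0.428; u2·a0=0.5530·17.503=9.679; a1+a2=7.198 < 9.679 ≤ a1+…+a3=16.558 → R3 fires; R=12 C=13 E=2
Draw 7: a1=3.458, a2=4.272, a3=6.240, a4=0.630, a0=14.600; τ=−ln(0.0738)/14.600=0.179 → t=0.606; u2·a0=0.9256·14.600=13.514; a1+a2=7.730 < 13.514 ≤ a1+…+a3=13.970 → R3 fires; R=12 C=15 E=1
Draw 8: a1=3.990, a2=4.272, a3=3.120, a4=0.315, a0=11.697; τ=−ln(0.3572)/11.697=0.088 → t=0.694; u2·a0=0.4663·11.697=5.454; a1=3.990 < 5.454 ≤ a1+a2=8.262 → R2 fires; R=13 C=15 E=1
Draw 9: a1=3.990, a2=4.628, a3=3.380, a4=0.315, a0=12.313; τ=−ln(0.5562)/12.313=0.048 → t=0.742; u2·a0=0.2781·12.313=3.424 ≤ a1=3.990 → R1 fires; R=15 C=16 E=1
Draw 10: a1=4.256, a2=5.340, a3=3.900, a4=0.315, a0=13.811; τ=−ln(0.1142)/13.811=0.157 → t=0.899; u2·a0=0.0608·13.811=0.840 ≤ a1=4.256 → R1 fires; R=17 C=17 E=1
Draw 11: a1=4.522, a2=6.052, a3=4.420, a4=0.315, a0=15.309; τ=−ln(0.5602)/15.309=0.038 → t=0.937; u2·a0=0.7031·15.309=10.764; a1+a2=10.574 < 10.764 ≤ a1+…+a3=14.994 → R3 fires; R=17 C=19 E=0
Draw 12: a1=5.054, a2=6.052, a3=0.000, a4=0.000, a0=11.106; τ=−ln(0.6755)/11.106=0.035 → t=0.972; u2·a0=0.2277·11.106=2.529 ≤ a1=5.054 → R1 fires; R=19 C=20 E=0
Draw 13: a1=5.320, a2=6.764, a3=0.000, a4=0.000, a0=12.084; τ=−ln(0.6707)/12.084=0.033 → t=1.005; u2·a0=0.4985·12.084=6.024; a1=5.320 < 6.024 ≤ a1+a2=12.084 → R2 fires; R=20 C=20 E=0
Draw 14: a1=5.320, a2=7.120, a3=0.000, a4=0.000, a0=12.440; τ=−ln(0.2150)/12.440=0.124 → t=1.129; u2·a0=0.9459·12.440=11.767; a1=5.320 < 11.767 ≤ a1+a2=12.440 → R2 fires; R=21 C=20 E=0
Draw 15: a1=5.320, a2=7.476, a3=0.000, a4=0.000, a0=12.796; τ=−ln(0.3371)/12.796=0.085 → t=1.214 > T=1.16: stop.
E first becomes ≤ 4 when it reaches 4 at the event at t=0.357.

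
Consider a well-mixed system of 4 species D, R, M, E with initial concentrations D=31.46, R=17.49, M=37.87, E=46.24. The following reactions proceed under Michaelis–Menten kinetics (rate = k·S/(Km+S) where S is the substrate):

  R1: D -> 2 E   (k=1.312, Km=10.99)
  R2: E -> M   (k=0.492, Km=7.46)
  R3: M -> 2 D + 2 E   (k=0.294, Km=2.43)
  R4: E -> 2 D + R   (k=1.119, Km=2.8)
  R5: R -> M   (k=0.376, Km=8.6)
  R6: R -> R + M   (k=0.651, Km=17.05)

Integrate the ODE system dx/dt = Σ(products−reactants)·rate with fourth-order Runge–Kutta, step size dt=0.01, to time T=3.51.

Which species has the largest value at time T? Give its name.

RK4 with dt=0.01: 351 steps to T=3.51. Trajectory (selected grid times):
t=0.00: D=31.46 R=17.49 M=37.87 E=46.24
t=0.39: D=32.12 R=17.80 M=38.16 E=46.64
t=0.78: D=32.78 R=18.12 M=38.44 E=47.04
t=1.17: D=33.43 R=18.43 M=38.73 E=47.45
t=1.56: D=34.09 R=18.74 M=39.02 E=47.86
t=1.95: D=34.74 R=19.05 M=39.31 E=48.27
t=2.34: D=35.39 R=19.36 M=39.61 E=48.69
t=2.73: D=36.04 R=19.67 M=39.90 E=49.11
t=3.12: D=36.69 R=19.98 M=40.20 E=49.53
t=3.51: D=37.34 R=20.29 M=40.50 E=49.95
At T=3.51: D=37.34 R=20.29 M=40.50 E=49.95; the largest is E.

Dominant species at T: E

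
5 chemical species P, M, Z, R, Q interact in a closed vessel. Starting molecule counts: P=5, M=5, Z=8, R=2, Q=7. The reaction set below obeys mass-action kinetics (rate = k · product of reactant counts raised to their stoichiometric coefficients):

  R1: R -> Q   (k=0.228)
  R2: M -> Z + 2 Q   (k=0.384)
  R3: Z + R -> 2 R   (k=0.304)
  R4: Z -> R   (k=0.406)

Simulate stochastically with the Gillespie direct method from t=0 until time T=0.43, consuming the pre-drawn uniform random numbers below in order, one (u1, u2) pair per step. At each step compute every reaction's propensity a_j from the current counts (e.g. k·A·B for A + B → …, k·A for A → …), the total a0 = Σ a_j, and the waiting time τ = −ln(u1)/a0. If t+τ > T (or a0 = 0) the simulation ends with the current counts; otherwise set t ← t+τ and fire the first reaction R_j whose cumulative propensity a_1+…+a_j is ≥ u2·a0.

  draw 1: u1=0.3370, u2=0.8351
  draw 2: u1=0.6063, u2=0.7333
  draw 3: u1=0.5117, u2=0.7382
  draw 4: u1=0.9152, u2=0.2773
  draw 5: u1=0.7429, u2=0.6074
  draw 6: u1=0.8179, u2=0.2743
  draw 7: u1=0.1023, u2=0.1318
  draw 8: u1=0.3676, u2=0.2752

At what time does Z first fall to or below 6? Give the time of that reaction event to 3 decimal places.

Threshold first reached at t = 0.146

t=0.000: P=5 M=5 Z=8 R=2 Q=7
Draw 1: a1=0.456, a2=1.920, a3=4.864, a4=3.248, a0=10.488; τ=−ln(0.3370)/10.488=0.104 → t=0.104; u2·a0=0.8351·10.488=8.759; a1+…+a3=7.240 < 8.759 ≤ a1+…+a4=10.488 → R4 fires; P=5 M=5 Z=7 R=3 Q=7
Draw 2: a1=0.684, a2=1.920, a3=6.384, a4=2.842, a0=11.830; τ=−ln(0.6063)/11.830=0.042 → t=0.146; u2·a0=0.7333·11.830=8.675; a1+a2=2.604 < 8.675 ≤ a1+…+a3=8.988 → R3 fires; P=5 M=5 Z=6 R=4 Q=7
Draw 3: a1=0.912, a2=1.920, a3=7.296, a4=2.436, a0=12.564; τ=−ln(0.5117)/12.564=0.053 → t=0.199; u2·a0=0.7382·12.564=9.275; a1+a2=2.832 < 9.275 ≤ a1+…+a3=10.128 → R3 fires; P=5 M=5 Z=5 R=5 Q=7
Draw 4: a1=1.140, a2=1.920, a3=7.600, a4=2.030, a0=12.690; τ=−ln(0.9152)/12.690=0.007 → t=0.206; u2·a0=0.2773·12.690=3.519; a1+a2=3.060 < 3.519 ≤ a1+…+a3=10.660 → R3 fires; P=5 M=5 Z=4 R=6 Q=7
Draw 5: a1=1.368, a2=1.920, a3=7.296, a4=1.624, a0=12.208; τ=−ln(0.7429)/12.208=0.024 → t=0.231; u2·a0=0.6074·12.208=7.415; a1+a2=3.288 < 7.415 ≤ a1+…+a3=10.584 → R3 fires; P=5 M=5 Z=3 R=7 Q=7
Draw 6: a1=1.596, a2=1.920, a3=6.384, a4=1.218, a0=11.118; τ=−ln(0.8179)/11.118=0.018 → t=0.249; u2·a0=0.2743·11.118=3.050; a1=1.596 < 3.050 ≤ a1+a2=3.516 → R2 fires; P=5 M=4 Z=4 R=7 Q=9
Draw 7: a1=1.596, a2=1.536, a3=8.512, a4=1.624, a0=13.268; τ=−ln(0.1023)/13.268=0.172 → t=0.421; u2·a0=0.1318·13.268=1.749; a1=1.596 < 1.749 ≤ a1+a2=3.132 → R2 fires; P=5 M=3 Z=5 R=7 Q=11
Draw 8: a1=1.596, a2=1.152, a3=10.640, a4=2.030, a0=15.418; τ=−ln(0.3676)/15.418=0.065 → t=0.485 > T=0.43: stop.
Z first becomes ≤ 6 when it reaches 6 at the event at t=0.146.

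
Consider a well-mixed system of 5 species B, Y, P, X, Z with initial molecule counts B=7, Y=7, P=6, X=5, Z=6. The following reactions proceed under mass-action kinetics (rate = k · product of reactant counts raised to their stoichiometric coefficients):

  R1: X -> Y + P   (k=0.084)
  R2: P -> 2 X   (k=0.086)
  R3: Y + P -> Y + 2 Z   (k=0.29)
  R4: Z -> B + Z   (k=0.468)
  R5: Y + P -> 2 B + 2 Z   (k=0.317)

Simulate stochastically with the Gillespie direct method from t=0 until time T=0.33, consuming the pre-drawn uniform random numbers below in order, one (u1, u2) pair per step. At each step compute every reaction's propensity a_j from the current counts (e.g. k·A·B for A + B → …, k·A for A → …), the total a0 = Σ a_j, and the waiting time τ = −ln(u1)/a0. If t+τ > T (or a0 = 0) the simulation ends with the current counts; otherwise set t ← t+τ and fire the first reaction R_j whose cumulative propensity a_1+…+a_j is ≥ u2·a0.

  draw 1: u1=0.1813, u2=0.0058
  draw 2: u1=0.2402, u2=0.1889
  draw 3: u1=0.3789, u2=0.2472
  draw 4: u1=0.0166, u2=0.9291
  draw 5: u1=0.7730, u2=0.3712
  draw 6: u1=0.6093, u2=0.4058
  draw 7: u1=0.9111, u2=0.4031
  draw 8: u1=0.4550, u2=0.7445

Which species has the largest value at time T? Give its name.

t=0.000: B=7 Y=7 P=6 X=5 Z=6
Draw 1: a1=0.420, a2=0.516, a3=12.180, a4=2.808, a5=13.314, a0=29.238; τ=−ln(0.1813)/29.238=0.058 → t=0.058; u2·a0=0.0058·29.238=0.170 ≤ a1=0.420 → R1 fires; B=7 Y=8 P=7 X=4 Z=6
Draw 2: a1=0.336, a2=0.602, a3=16.240, a4=2.808, a5=17.752, a0=37.738; τ=−ln(0.2402)/37.738=0.038 → t=0.096; u2·a0=0.1889·37.738=7.129; a1+a2=0.938 < 7.129 ≤ a1+…+a3=17.178 → R3 fires; B=7 Y=8 P=6 X=4 Z=8
Draw 3: a1=0.336, a2=0.516, a3=13.920, a4=3.744, a5=15.216, a0=33.732; τ=−ln(0.3789)/33.732=0.029 → t=0.125; u2·a0=0.2472·33.732=8.339; a1+a2=0.852 < 8.339 ≤ a1+…+a3=14.772 → R3 fires; B=7 Y=8 P=5 X=4 Z=10
Draw 4: a1=0.336, a2=0.430, a3=11.600, a4=4.680, a5=12.680, a0=29.726; τ=−ln(0.0166)/29.726=0.138 → t=0.263; u2·a0=0.9291·29.726=27.618; a1+…+a4=17.046 < 27.618 ≤ a1+…+a5=29.726 → R5 fires; B=9 Y=7 P=4 X=4 Z=12
Draw 5: a1=0.336, a2=0.344, a3=8.120, a4=5.616, a5=8.876, a0=23.292; τ=−ln(0.7730)/23.292=0.011 → t=0.274; u2·a0=0.3712·23.292=8.646; a1+a2=0.680 < 8.646 ≤ a1+…+a3=8.800 → R3 fires; B=9 Y=7 P=3 X=4 Z=14
Draw 6: a1=0.336, a2=0.258, a3=6.090, a4=6.552, a5=6.657, a0=19.893; τ=−ln(0.6093)/19.893=0.025 → t=0.299; u2·a0=0.4058·19.893=8.073; a1+…+a3=6.684 < 8.073 ≤ a1+…+a4=13.236 → R4 fires; B=10 Y=7 P=3 X=4 Z=14
Draw 7: a1=0.336, a2=0.258, a3=6.090, a4=6.552, a5=6.657, a0=19.893; τ=−ln(0.9111)/19.893=0.005 → t=0.303; u2·a0=0.4031·19.893=8.019; a1+…+a3=6.684 < 8.019 ≤ a1+…+a4=13.236 → R4 fires; B=11 Y=7 P=3 X=4 Z=14
Draw 8: a1=0.336, a2=0.258, a3=6.090, a4=6.552, a5=6.657, a0=19.893; τ=−ln(0.4550)/19.893=0.040 → t=0.343 > T=0.33: stop.
At T=0.33: B=11 Y=7 P=3 X=4 Z=14; the largest is Z.

Dominant species at T: Z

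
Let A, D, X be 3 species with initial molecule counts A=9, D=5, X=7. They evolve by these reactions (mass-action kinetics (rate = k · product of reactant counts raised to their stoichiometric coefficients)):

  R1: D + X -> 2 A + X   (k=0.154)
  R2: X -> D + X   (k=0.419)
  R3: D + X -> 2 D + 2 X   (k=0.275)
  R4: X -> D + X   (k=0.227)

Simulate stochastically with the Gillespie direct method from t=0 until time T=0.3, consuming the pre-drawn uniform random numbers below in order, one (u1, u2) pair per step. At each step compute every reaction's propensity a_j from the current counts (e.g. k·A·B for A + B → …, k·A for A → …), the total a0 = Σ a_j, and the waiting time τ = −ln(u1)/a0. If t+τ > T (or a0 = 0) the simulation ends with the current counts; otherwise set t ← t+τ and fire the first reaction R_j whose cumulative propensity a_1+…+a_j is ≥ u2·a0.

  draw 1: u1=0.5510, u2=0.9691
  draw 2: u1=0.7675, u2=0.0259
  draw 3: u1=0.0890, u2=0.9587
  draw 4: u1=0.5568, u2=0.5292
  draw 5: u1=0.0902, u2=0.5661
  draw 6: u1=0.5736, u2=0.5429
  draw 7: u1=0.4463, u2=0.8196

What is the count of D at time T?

t=0.000: A=9 D=5 X=7
Draw 1: a1=5.390, a2=2.933, a3=9.625, a4=1.589, a0=19.537; τ=−ln(0.5510)/19.537=0.031 → t=0.031; u2·a0=0.9691·19.537=18.933; a1+…+a3=17.948 < 18.933 ≤ a1+…+a4=19.537 → R4 fires; A=9 D=6 X=7
Draw 2: a1=6.468, a2=2.933, a3=11.550, a4=1.589, a0=22.540; τ=−ln(0.7675)/22.540=0.012 → t=0.042; u2·a0=0.0259·22.540=0.584 ≤ a1=6.468 → R1 fires; A=11 D=5 X=7
Draw 3: a1=5.390, a2=2.933, a3=9.625, a4=1.589, a0=19.537; τ=−ln(0.0890)/19.537=0.124 → t=0.166; u2·a0=0.9587·19.537=18.730; a1+…+a3=17.948 < 18.730 ≤ a1+…+a4=19.537 → R4 fires; A=11 D=6 X=7
Draw 4: a1=6.468, a2=2.933, a3=11.550, a4=1.589, a0=22.540; τ=−ln(0.5568)/22.540=0.026 → t=0.192; u2·a0=0.5292·22.540=11.928; a1+a2=9.401 < 11.928 ≤ a1+…+a3=20.951 → R3 fires; A=11 D=7 X=8
Draw 5: a1=8.624, a2=3.352, a3=15.400, a4=1.816, a0=29.192; τ=−ln(0.0902)/29.192=0.082 → t=0.274; u2·a0=0.5661·29.192=16.526; a1+a2=11.976 < 16.526 ≤ a1+…+a3=27.376 → R3 fires; A=11 D=8 X=9
Draw 6: a1=11.088, a2=3.771, a3=19.800, a4=2.043, a0=36.702; τ=−ln(0.5736)/36.702=0.015 → t=0.290; u2·a0=0.5429·36.702=19.926; a1+a2=14.859 < 19.926 ≤ a1+…+a3=34.659 → R3 fires; A=11 D=9 X=10
Draw 7: a1=13.860, a2=4.190, a3=24.750, a4=2.270, a0=45.070; τ=−ln(0.4463)/45.070=0.018 → t=0.308 > T=0.3: stop.
Read off D at T=0.3: 9

D at T = 9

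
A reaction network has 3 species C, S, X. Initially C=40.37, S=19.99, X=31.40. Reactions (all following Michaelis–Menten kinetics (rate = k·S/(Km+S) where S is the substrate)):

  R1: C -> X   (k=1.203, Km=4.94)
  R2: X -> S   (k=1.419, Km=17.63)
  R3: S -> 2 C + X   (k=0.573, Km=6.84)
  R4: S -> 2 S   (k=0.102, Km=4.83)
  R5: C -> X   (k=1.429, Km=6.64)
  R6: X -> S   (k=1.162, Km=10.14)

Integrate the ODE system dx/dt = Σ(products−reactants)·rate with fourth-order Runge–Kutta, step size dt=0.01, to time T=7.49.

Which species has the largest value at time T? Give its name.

Dominant species at T: X

RK4 with dt=0.01: 749 steps to T=7.49. Trajectory (selected grid times):
t=0.00: C=40.37 S=19.99 X=31.40
t=0.83: C=39.18 S=21.19 X=32.17
t=1.66: C=38.01 S=22.40 X=32.93
t=2.50: C=36.84 S=23.62 X=33.69
t=3.33: C=35.70 S=24.84 X=34.42
t=4.16: C=34.57 S=26.07 X=35.14
t=4.99: C=33.47 S=27.30 X=35.85
t=5.83: C=32.36 S=28.55 X=36.55
t=6.66: C=31.29 S=29.79 X=37.22
t=7.49: C=30.23 S=31.04 X=37.89
At T=7.49: C=30.23 S=31.04 X=37.89; the largest is X.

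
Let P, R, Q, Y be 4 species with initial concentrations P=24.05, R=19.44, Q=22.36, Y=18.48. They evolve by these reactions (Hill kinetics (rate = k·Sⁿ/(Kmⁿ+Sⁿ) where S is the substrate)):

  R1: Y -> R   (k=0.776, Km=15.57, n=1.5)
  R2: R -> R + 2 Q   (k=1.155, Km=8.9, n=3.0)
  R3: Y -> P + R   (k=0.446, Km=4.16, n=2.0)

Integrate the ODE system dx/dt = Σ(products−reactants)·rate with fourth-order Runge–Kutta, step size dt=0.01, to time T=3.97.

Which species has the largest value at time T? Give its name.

RK4 with dt=0.01: 397 steps to T=3.97. Trajectory (selected grid times):
t=0.00: P=24.05 R=19.44 Q=22.36 Y=18.48
t=0.44: P=24.24 R=19.82 Q=23.29 Y=18.10
t=0.88: P=24.42 R=20.19 Q=24.22 Y=17.73
t=1.32: P=24.61 R=20.56 Q=25.16 Y=17.36
t=1.76: P=24.79 R=20.93 Q=26.10 Y=16.99
t=2.21: P=24.98 R=21.31 Q=27.07 Y=16.61
t=2.65: P=25.17 R=21.67 Q=28.02 Y=16.25
t=3.09: P=25.35 R=22.03 Q=28.97 Y=15.89
t=3.53: P=25.53 R=22.38 Q=29.93 Y=15.54
t=3.97: P=25.72 R=22.73 Q=30.88 Y=15.19
At T=3.97: P=25.72 R=22.73 Q=30.88 Y=15.19; the largest is Q.

Dominant species at T: Q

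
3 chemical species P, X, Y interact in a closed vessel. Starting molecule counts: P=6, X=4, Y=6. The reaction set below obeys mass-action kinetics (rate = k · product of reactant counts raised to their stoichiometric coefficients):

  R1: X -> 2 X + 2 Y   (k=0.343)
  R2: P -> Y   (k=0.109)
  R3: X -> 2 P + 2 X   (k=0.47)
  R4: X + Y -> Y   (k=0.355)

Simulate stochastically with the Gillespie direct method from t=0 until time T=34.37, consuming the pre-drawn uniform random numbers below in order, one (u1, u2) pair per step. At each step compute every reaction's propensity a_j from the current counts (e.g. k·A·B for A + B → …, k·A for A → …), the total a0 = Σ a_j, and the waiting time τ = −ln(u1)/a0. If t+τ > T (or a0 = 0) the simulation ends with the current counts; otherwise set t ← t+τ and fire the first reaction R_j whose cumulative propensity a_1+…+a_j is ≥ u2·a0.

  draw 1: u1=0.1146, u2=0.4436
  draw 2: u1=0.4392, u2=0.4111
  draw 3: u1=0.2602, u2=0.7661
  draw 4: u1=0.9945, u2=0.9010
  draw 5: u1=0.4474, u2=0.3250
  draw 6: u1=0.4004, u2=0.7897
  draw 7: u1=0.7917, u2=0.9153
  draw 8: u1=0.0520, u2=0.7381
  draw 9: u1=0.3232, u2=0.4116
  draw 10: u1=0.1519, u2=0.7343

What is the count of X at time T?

X at T = 0

t=0.000: P=6 X=4 Y=6
Draw 1: a1=1.372, a2=0.654, a3=1.880, a4=8.520, a0=12.426; τ=−ln(0.1146)/12.426=0.174 → t=0.174; u2·a0=0.4436·12.426=5.512; a1+…+a3=3.906 < 5.512 ≤ a1+…+a4=12.426 → R4 fires; P=6 X=3 Y=6
Draw 2: a1=1.029, a2=0.654, a3=1.410, a4=6.390, a0=9.483; τ=−ln(0.4392)/9.483=0.087 → t=0.261; u2·a0=0.4111·9.483=3.898; a1+…+a3=3.093 < 3.898 ≤ a1+…+a4=9.483 → R4 fires; P=6 X=2 Y=6
Draw 3: a1=0.686, a2=0.654, a3=0.940, a4=4.260, a0=6.540; τ=−ln(0.2602)/6.540=0.206 → t=0.467; u2·a0=0.7661·6.540=5.010; a1+…+a3=2.280 < 5.010 ≤ a1+…+a4=6.540 → R4 fires; P=6 X=1 Y=6
Draw 4: a1=0.343, a2=0.654, a3=0.470, a4=2.130, a0=3.597; τ=−ln(0.9945)/3.597=0.002 → t=0.468; u2·a0=0.9010·3.597=3.241; a1+…+a3=1.467 < 3.241 ≤ a1+…+a4=3.597 → R4 fires; P=6 X=0 Y=6
Draw 5: a1=0.000, a2=0.654, a3=0.000, a4=0.000, a0=0.654; τ=−ln(0.4474)/0.654=1.230 → t=1.698; u2·a0=0.3250·0.654=0.213; a1=0.000 < 0.213 ≤ a1+a2=0.654 → R2 fires; P=5 X=0 Y=7
Draw 6: a1=0.000, a2=0.545, a3=0.000, a4=0.000, a0=0.545; τ=−ln(0.4004)/0.545=1.679 → t=3.378; u2·a0=0.7897·0.545=0.430; a1=0.000 < 0.430 ≤ a1+a2=0.545 → R2 fires; P=4 X=0 Y=8
Draw 7: a1=0.000, a2=0.436, a3=0.000, a4=0.000, a0=0.436; τ=−ln(0.7917)/0.436=0.536 → t=3.913; u2·a0=0.9153·0.436=0.399; a1=0.000 < 0.399 ≤ a1+a2=0.436 → R2 fires; P=3 X=0 Y=9
Draw 8: a1=0.000, a2=0.327, a3=0.000, a4=0.000, a0=0.327; τ=−ln(0.0520)/0.327=9.041 → t=12.955; u2·a0=0.7381·0.327=0.241; a1=0.000 < 0.241 ≤ a1+a2=0.327 → R2 fires; P=2 X=0 Y=10
Draw 9: a1=0.000, a2=0.218, a3=0.000, a4=0.000, a0=0.218; τ=−ln(0.3232)/0.218=5.181 → t=18.136; u2·a0=0.4116·0.218=0.090; a1=0.000 < 0.090 ≤ a1+a2=0.218 → R2 fires; P=1 X=0 Y=11
Draw 10: a1=0.000, a2=0.109, a3=0.000, a4=0.000, a0=0.109; τ=−ln(0.1519)/0.109=17.289 → t=35.425 > T=34.37: stop.
Read off X at T=34.37: 0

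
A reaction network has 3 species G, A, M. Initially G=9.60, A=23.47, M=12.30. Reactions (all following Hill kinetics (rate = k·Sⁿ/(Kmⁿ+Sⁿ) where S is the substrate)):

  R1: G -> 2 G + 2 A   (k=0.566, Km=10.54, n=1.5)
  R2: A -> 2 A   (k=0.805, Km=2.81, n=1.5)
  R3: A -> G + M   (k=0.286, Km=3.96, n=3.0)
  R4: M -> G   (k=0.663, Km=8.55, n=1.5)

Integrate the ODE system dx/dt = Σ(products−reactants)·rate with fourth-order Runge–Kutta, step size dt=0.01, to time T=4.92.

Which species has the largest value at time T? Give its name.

Dominant species at T: A

RK4 with dt=0.01: 492 steps to T=4.92. Trajectory (selected grid times):
t=0.00: G=9.60 A=23.47 M=12.30
t=0.55: G=10.13 A=24.03 M=12.23
t=1.09: G=10.67 A=24.60 M=12.15
t=1.64: G=11.21 A=25.19 M=12.08
t=2.19: G=11.76 A=25.79 M=12.01
t=2.73: G=12.31 A=26.40 M=11.94
t=3.28: G=12.87 A=27.02 M=11.87
t=3.83: G=13.43 A=27.65 M=11.80
t=4.37: G=13.99 A=28.29 M=11.74
t=4.92: G=14.56 A=28.94 M=11.67
At T=4.92: G=14.56 A=28.94 M=11.67; the largest is A.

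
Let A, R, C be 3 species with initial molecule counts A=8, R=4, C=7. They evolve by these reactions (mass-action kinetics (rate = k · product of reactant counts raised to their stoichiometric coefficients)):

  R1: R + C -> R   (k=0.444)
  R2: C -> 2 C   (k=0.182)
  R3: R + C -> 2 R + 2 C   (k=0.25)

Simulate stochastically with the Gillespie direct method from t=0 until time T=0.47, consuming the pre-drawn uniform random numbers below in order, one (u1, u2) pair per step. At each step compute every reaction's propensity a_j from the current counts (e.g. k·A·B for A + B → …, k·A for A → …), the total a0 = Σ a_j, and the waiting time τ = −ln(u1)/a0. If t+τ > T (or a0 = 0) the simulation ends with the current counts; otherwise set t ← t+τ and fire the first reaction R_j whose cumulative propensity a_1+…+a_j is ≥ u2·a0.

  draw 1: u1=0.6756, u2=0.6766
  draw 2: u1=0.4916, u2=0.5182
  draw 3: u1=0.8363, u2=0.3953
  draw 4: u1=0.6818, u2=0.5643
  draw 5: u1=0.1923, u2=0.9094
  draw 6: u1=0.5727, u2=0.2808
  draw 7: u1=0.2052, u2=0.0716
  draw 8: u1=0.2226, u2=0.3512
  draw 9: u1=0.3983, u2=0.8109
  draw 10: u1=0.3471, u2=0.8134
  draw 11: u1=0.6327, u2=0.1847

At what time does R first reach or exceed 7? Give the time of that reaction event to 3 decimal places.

Threshold first reached at t = 0.409

t=0.000: A=8 R=4 C=7
Draw 1: a1=12.432, a2=1.274, a3=7.000, a0=20.706; τ=−ln(0.6756)/20.706=0.019 → t=0.019; u2·a0=0.6766·20.706=14.010; a1+a2=13.706 < 14.010 ≤ a1+…+a3=20.706 → R3 fires; A=8 R=5 C=8
Draw 2: a1=17.760, a2=1.456, a3=10.000, a0=29.216; τ=−ln(0.4916)/29.216=0.024 → t=0.043; u2·a0=0.5182·29.216=15.140 ≤ a1=17.760 → R1 fires; A=8 R=5 C=7
Draw 3: a1=15.540, a2=1.274, a3=8.750, a0=25.564; τ=−ln(0.8363)/25.564=0.007 → t=0.050; u2·a0=0.3953·25.564=10.105 ≤ a1=15.540 → R1 fires; A=8 R=5 C=6
Draw 4: a1=13.320, a2=1.092, a3=7.500, a0=21.912; τ=−ln(0.6818)/21.912=0.017 → t=0.068; u2·a0=0.5643·21.912=12.365 ≤ a1=13.320 → R1 fires; A=8 R=5 C=5
Draw 5: a1=11.100, a2=0.910, a3=6.250, a0=18.260; τ=−ln(0.1923)/18.260=0.090 → t=0.158; u2·a0=0.9094·18.260=16.606; a1+a2=12.010 < 16.606 ≤ a1+…+a3=18.260 → R3 fires; A=8 R=6 C=6
Draw 6: a1=15.984, a2=1.092, a3=9.000, a0=26.076; τ=−ln(0.5727)/26.076=0.021 → t=0.179; u2·a0=0.2808·26.076=7.322 ≤ a1=15.984 → R1 fires; A=8 R=6 C=5
Draw 7: a1=13.320, a2=0.910, a3=7.500, a0=21.730; τ=−ln(0.2052)/21.730=0.073 → t=0.252; u2·a0=0.0716·21.730=1.556 ≤ a1=13.320 → R1 fires; A=8 R=6 C=4
Draw 8: a1=10.656, a2=0.728, a3=6.000, a0=17.384; τ=−ln(0.2226)/17.384=0.086 → t=0.339; u2·a0=0.3512·17.384=6.105 ≤ a1=10.656 → R1 fires; A=8 R=6 C=3
Draw 9: a1=7.992, a2=0.546, a3=4.500, a0=13.038; τ=−ln(0.3983)/13.038=0.071 → t=0.409; u2·a0=0.8109·13.038=10.573; a1+a2=8.538 < 10.573 ≤ a1+…+a3=13.038 → R3 fires; A=8 R=7 C=4
Draw 10: a1=12.432, a2=0.728, a3=7.000, a0=20.160; τ=−ln(0.3471)/20.160=0.052 → t=0.462; u2·a0=0.8134·20.160=16.398; a1+a2=13.160 < 16.398 ≤ a1+…+a3=20.160 → R3 fires; A=8 R=8 C=5
Draw 11: a1=17.760, a2=0.910, a3=10.000, a0=28.670; τ=−ln(0.6327)/28.670=0.016 → t=0.478 > T=0.47: stop.
R first becomes ≥ 7 when it reaches 7 at the event at t=0.409.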